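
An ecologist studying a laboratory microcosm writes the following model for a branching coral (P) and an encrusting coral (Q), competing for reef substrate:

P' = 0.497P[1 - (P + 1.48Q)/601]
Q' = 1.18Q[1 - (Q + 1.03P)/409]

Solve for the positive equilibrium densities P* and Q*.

P* ≈ 8.24, Q* ≈ 401

Setting both brackets to zero gives the nullclines P + 1.48Q = 601 and 1.03P + Q = 409.
Substituting Q = 409 - 1.03P into the first: P(1 - 1.48·1.03) = 601 - 1.48·409.
So P* = -4.32/-0.524 = 8.24, and then Q* = 409 - 1.03·8.24 = 401.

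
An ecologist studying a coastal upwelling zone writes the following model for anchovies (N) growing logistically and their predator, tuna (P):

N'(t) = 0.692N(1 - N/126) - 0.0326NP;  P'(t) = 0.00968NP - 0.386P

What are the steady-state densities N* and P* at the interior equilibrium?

N* ≈ 39.9, P* ≈ 14.5

From dP/dt = 0 with P > 0: 0.00968N* = 0.386, so N* = 39.9.
Substitute into dN/dt = 0: 0.692(1 - 39.9/126) = 0.0326P*.
The bracket is 0.684, giving P* = 0.473/0.0326 = 14.5.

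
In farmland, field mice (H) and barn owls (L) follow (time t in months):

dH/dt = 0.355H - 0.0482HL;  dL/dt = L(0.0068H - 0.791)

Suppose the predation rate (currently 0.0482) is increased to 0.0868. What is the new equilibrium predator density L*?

L* ≈ 4.09

At the interior fixed point, setting dH/dt = 0 with H > 0 fixes L* = (prey growth rate)/(HL coefficient) — independent of the other coefficients.
With the change, L* = 0.355/0.0868 = 4.09; it falls from 7.37.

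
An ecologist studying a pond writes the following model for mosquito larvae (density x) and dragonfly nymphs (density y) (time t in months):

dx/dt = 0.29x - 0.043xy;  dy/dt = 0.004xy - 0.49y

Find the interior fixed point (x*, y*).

Set dy/dt = 0 with y > 0: 0.004x - 0.49 = 0, so x* = 0.49/0.004 = 122.
Set dx/dt = 0 with x > 0: 0.29 - 0.043y = 0, so y* = 0.29/0.043 = 6.74.

x* ≈ 122, y* ≈ 6.74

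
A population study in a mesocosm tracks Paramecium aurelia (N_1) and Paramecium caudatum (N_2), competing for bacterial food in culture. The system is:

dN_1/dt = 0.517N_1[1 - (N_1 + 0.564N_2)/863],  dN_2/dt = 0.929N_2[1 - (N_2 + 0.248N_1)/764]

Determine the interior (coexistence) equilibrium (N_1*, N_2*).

N_1* ≈ 502, N_2* ≈ 639

Setting both brackets to zero gives the nullclines N_1 + 0.564N_2 = 863 and 0.248N_1 + N_2 = 764.
Substituting N_2 = 764 - 0.248N_1 into the first: N_1(1 - 0.564·0.248) = 863 - 0.564·764.
So N_1* = 432/0.86 = 502, and then N_2* = 764 - 0.248·502 = 639.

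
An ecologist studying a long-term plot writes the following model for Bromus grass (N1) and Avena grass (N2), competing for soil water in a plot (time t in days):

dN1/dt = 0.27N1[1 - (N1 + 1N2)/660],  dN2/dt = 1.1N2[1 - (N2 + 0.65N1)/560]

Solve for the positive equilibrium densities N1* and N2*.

N1* ≈ 286, N2* ≈ 374

Setting both brackets to zero gives the nullclines N1 + 1N2 = 660 and 0.65N1 + N2 = 560.
Substituting N2 = 560 - 0.65N1 into the first: N1(1 - 1·0.65) = 660 - 1·560.
So N1* = 100/0.35 = 286, and then N2* = 560 - 0.65·286 = 374.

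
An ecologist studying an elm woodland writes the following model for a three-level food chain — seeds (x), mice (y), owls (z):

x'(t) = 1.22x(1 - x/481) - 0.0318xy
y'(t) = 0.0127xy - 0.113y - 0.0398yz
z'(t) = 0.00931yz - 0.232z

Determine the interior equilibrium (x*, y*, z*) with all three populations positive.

From dz/dt = 0: 0.00931y* = 0.232, so y* = 24.9.
From dx/dt = 0: 1.22(1 - x*/481) = 0.0318·24.9, giving x* = 481·(1 - 0.65) = 169.
From dy/dt = 0: 0.0127·169 - 0.113 = 0.0398z*, so z* = 2.03/0.0398 = 51.

x* ≈ 169, y* ≈ 24.9, z* ≈ 51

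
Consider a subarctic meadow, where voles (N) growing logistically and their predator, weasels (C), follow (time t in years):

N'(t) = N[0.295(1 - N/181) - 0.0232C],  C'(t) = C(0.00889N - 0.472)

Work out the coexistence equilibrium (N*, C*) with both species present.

From dC/dt = 0 with C > 0: 0.00889N* = 0.472, so N* = 53.1.
Substitute into dN/dt = 0: 0.295(1 - 53.1/181) = 0.0232C*.
The bracket is 0.707, giving C* = 0.208/0.0232 = 8.99.

N* ≈ 53.1, C* ≈ 8.99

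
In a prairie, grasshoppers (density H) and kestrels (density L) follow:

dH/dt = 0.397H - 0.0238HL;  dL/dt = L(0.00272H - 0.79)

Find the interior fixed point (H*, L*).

H* ≈ 290, L* ≈ 16.7

Set dL/dt = 0 with L > 0: 0.00272H - 0.79 = 0, so H* = 0.79/0.00272 = 290.
Set dH/dt = 0 with H > 0: 0.397 - 0.0238L = 0, so L* = 0.397/0.0238 = 16.7.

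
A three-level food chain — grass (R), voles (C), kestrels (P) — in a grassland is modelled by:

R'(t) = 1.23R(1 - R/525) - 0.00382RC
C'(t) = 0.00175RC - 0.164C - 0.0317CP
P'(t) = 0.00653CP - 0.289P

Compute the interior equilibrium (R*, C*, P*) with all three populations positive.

R* ≈ 453, C* ≈ 44.3, P* ≈ 19.8

From dP/dt = 0: 0.00653C* = 0.289, so C* = 44.3.
From dR/dt = 0: 1.23(1 - R*/525) = 0.00382·44.3, giving R* = 525·(1 - 0.137) = 453.
From dC/dt = 0: 0.00175·453 - 0.164 = 0.0317P*, so P* = 0.628/0.0317 = 19.8.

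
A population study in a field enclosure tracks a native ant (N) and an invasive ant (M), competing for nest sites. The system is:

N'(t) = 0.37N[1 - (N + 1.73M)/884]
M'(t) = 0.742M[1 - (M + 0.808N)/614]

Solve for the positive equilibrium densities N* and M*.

N* ≈ 448, M* ≈ 252

Setting both brackets to zero gives the nullclines N + 1.73M = 884 and 0.808N + M = 614.
Substituting M = 614 - 0.808N into the first: N(1 - 1.73·0.808) = 884 - 1.73·614.
So N* = -178/-0.398 = 448, and then M* = 614 - 0.808·448 = 252.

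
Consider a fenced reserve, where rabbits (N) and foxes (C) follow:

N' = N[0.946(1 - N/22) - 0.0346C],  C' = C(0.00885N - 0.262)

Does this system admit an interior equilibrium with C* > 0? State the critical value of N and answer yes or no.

The predator equation gives dC/dt > 0 only when N > 0.262/0.00885 = 29.6.
Without the predator, N → K = 22. Since 22 < 29.6, the predator cannot invade.

Threshold N = 29.6; K < 29.6, so no, the predator goes extinct.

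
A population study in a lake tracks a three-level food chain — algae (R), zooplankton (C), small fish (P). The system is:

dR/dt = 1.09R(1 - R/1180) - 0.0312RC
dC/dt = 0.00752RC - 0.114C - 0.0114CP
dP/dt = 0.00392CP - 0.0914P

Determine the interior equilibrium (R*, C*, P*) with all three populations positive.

R* ≈ 392, C* ≈ 23.3, P* ≈ 249

From dP/dt = 0: 0.00392C* = 0.0914, so C* = 23.3.
From dR/dt = 0: 1.09(1 - R*/1180) = 0.0312·23.3, giving R* = 1180·(1 - 0.667) = 392.
From dC/dt = 0: 0.00752·392 - 0.114 = 0.0114P*, so P* = 2.84/0.0114 = 249.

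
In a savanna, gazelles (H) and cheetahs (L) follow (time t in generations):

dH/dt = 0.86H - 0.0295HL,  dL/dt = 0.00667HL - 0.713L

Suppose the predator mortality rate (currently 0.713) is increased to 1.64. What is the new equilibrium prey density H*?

H* ≈ 246

At the interior fixed point, setting dL/dt = 0 with L > 0 fixes H* = (predator death rate)/(HL coefficient) — independent of the other coefficients.
With the change, H* = 1.64/0.00667 = 246; it rises from 107.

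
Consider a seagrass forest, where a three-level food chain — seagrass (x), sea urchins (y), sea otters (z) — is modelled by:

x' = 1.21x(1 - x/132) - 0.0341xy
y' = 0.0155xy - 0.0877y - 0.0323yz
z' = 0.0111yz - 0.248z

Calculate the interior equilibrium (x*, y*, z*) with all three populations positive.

From dz/dt = 0: 0.0111y* = 0.248, so y* = 22.3.
From dx/dt = 0: 1.21(1 - x*/132) = 0.0341·22.3, giving x* = 132·(1 - 0.63) = 48.9.
From dy/dt = 0: 0.0155·48.9 - 0.0877 = 0.0323z*, so z* = 0.67/0.0323 = 20.7.

x* ≈ 48.9, y* ≈ 22.3, z* ≈ 20.7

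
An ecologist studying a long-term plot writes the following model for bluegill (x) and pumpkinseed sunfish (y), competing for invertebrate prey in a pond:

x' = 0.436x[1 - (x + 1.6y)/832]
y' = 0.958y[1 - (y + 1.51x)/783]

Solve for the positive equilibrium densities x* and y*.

x* ≈ 297, y* ≈ 334

Setting both brackets to zero gives the nullclines x + 1.6y = 832 and 1.51x + y = 783.
Substituting y = 783 - 1.51x into the first: x(1 - 1.6·1.51) = 832 - 1.6·783.
So x* = -421/-1.42 = 297, and then y* = 783 - 1.51·297 = 334.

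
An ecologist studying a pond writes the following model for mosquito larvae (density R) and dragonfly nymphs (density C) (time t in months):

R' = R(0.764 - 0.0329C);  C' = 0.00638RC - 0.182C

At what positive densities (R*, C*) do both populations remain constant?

R* ≈ 28.5, C* ≈ 23.2

Set dC/dt = 0 with C > 0: 0.00638R - 0.182 = 0, so R* = 0.182/0.00638 = 28.5.
Set dR/dt = 0 with R > 0: 0.764 - 0.0329C = 0, so C* = 0.764/0.0329 = 23.2.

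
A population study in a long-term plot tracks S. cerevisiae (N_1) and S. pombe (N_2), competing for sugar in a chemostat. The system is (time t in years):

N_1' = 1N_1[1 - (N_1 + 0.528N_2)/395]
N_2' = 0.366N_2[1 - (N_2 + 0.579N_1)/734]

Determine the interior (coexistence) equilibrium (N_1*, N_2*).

Setting both brackets to zero gives the nullclines N_1 + 0.528N_2 = 395 and 0.579N_1 + N_2 = 734.
Substituting N_2 = 734 - 0.579N_1 into the first: N_1(1 - 0.528·0.579) = 395 - 0.528·734.
So N_1* = 7.45/0.694 = 10.7, and then N_2* = 734 - 0.579·10.7 = 728.

N_1* ≈ 10.7, N_2* ≈ 728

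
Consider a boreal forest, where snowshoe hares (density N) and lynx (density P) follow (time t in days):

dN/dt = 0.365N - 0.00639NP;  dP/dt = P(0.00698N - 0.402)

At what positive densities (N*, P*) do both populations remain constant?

Set dP/dt = 0 with P > 0: 0.00698N - 0.402 = 0, so N* = 0.402/0.00698 = 57.6.
Set dN/dt = 0 with N > 0: 0.365 - 0.00639P = 0, so P* = 0.365/0.00639 = 57.1.

N* ≈ 57.6, P* ≈ 57.1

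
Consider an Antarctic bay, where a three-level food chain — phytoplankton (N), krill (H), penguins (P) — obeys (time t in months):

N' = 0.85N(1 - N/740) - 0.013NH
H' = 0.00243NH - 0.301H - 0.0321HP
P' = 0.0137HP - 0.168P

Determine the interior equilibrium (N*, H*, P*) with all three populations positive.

From dP/dt = 0: 0.0137H* = 0.168, so H* = 12.3.
From dN/dt = 0: 0.85(1 - N*/740) = 0.013·12.3, giving N* = 740·(1 - 0.188) = 601.
From dH/dt = 0: 0.00243·601 - 0.301 = 0.0321P*, so P* = 1.16/0.0321 = 36.1.

N* ≈ 601, H* ≈ 12.3, P* ≈ 36.1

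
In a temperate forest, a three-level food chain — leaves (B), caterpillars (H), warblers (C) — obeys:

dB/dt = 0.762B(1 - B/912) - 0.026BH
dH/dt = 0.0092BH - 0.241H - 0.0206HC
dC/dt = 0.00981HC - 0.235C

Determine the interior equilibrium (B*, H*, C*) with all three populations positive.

From dC/dt = 0: 0.00981H* = 0.235, so H* = 24.
From dB/dt = 0: 0.762(1 - B*/912) = 0.026·24, giving B* = 912·(1 - 0.817) = 167.
From dH/dt = 0: 0.0092·167 - 0.241 = 0.0206C*, so C* = 1.29/0.0206 = 62.7.

B* ≈ 167, H* ≈ 24, C* ≈ 62.7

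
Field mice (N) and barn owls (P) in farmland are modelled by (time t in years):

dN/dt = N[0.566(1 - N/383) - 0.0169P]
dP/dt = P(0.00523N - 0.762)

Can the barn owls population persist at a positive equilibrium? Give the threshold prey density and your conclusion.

The predator equation gives dP/dt > 0 only when N > 0.762/0.00523 = 146.
Without the predator, N → K = 383. Since 383 > 146, the predator can invade and persist.

Threshold N = 146; K > 146, so yes, the predator persists.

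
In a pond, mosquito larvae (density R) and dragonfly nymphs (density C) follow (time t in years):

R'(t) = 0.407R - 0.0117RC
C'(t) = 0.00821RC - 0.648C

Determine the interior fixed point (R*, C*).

Set dC/dt = 0 with C > 0: 0.00821R - 0.648 = 0, so R* = 0.648/0.00821 = 78.9.
Set dR/dt = 0 with R > 0: 0.407 - 0.0117C = 0, so C* = 0.407/0.0117 = 34.8.

R* ≈ 78.9, C* ≈ 34.8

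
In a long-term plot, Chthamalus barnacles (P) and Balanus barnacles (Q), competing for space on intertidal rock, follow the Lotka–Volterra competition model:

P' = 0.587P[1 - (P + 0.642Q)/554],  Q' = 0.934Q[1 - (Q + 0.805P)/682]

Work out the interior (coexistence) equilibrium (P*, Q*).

P* ≈ 240, Q* ≈ 488

Setting both brackets to zero gives the nullclines P + 0.642Q = 554 and 0.805P + Q = 682.
Substituting Q = 682 - 0.805P into the first: P(1 - 0.642·0.805) = 554 - 0.642·682.
So P* = 116/0.483 = 240, and then Q* = 682 - 0.805·240 = 488.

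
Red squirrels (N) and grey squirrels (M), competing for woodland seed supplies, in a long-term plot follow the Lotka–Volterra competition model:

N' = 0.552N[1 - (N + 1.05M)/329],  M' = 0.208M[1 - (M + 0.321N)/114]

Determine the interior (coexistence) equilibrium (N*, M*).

N* ≈ 316, M* ≈ 12.7

Setting both brackets to zero gives the nullclines N + 1.05M = 329 and 0.321N + M = 114.
Substituting M = 114 - 0.321N into the first: N(1 - 1.05·0.321) = 329 - 1.05·114.
So N* = 209/0.663 = 316, and then M* = 114 - 0.321·316 = 12.7.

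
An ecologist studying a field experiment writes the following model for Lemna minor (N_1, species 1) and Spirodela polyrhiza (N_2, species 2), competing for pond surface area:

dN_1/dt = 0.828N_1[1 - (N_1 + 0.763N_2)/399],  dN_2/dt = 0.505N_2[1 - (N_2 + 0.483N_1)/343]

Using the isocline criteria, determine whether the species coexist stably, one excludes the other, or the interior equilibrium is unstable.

stable coexistence

Compare the nullcline intercepts: K1/α12 = 399/0.763 = 523 > K2 = 343; K2/α21 = 343/0.483 = 710 > K1 = 399.
Since both inequalities hold, each species can invade when rare, so the interior equilibrium is stable.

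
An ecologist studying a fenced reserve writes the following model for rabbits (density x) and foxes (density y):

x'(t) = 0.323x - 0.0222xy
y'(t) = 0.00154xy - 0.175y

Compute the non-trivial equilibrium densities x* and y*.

Set dy/dt = 0 with y > 0: 0.00154x - 0.175 = 0, so x* = 0.175/0.00154 = 114.
Set dx/dt = 0 with x > 0: 0.323 - 0.0222y = 0, so y* = 0.323/0.0222 = 14.5.

x* ≈ 114, y* ≈ 14.5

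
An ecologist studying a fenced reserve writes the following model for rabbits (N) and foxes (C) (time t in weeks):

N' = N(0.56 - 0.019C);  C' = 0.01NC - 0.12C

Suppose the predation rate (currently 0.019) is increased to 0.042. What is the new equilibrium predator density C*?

At the interior fixed point, setting dN/dt = 0 with N > 0 fixes C* = (prey growth rate)/(NC coefficient) — independent of the other coefficients.
With the change, C* = 0.56/0.042 = 13.3; it falls from 29.5.

C* ≈ 13.3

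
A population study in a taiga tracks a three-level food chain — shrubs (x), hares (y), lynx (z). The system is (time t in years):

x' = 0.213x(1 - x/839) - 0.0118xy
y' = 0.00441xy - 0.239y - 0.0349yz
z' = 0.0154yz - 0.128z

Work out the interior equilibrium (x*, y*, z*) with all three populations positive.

From dz/dt = 0: 0.0154y* = 0.128, so y* = 8.31.
From dx/dt = 0: 0.213(1 - x*/839) = 0.0118·8.31, giving x* = 839·(1 - 0.46) = 453.
From dy/dt = 0: 0.00441·453 - 0.239 = 0.0349z*, so z* = 1.76/0.0349 = 50.4.

x* ≈ 453, y* ≈ 8.31, z* ≈ 50.4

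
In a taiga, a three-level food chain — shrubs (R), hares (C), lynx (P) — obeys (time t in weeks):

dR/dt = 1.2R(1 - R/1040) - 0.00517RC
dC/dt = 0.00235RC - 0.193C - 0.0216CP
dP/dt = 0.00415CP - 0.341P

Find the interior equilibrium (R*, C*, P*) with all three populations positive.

From dP/dt = 0: 0.00415C* = 0.341, so C* = 82.2.
From dR/dt = 0: 1.2(1 - R*/1040) = 0.00517·82.2, giving R* = 1040·(1 - 0.354) = 672.
From dC/dt = 0: 0.00235·672 - 0.193 = 0.0216P*, so P* = 1.39/0.0216 = 64.2.

R* ≈ 672, C* ≈ 82.2, P* ≈ 64.2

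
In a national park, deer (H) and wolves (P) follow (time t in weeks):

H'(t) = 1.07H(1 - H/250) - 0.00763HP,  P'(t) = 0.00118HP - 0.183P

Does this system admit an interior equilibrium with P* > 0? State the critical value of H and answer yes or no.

The predator equation gives dP/dt > 0 only when H > 0.183/0.00118 = 155.
Without the predator, H → K = 250. Since 250 > 155, the predator can invade and persist.

Threshold H = 155; K > 155, so yes, the predator persists.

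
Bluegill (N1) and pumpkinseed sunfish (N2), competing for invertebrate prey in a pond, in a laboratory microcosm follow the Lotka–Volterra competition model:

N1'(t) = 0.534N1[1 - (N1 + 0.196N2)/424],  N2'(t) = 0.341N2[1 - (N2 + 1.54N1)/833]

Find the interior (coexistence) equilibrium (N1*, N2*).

Setting both brackets to zero gives the nullclines N1 + 0.196N2 = 424 and 1.54N1 + N2 = 833.
Substituting N2 = 833 - 1.54N1 into the first: N1(1 - 0.196·1.54) = 424 - 0.196·833.
So N1* = 261/0.698 = 373, and then N2* = 833 - 1.54·373 = 258.

N1* ≈ 373, N2* ≈ 258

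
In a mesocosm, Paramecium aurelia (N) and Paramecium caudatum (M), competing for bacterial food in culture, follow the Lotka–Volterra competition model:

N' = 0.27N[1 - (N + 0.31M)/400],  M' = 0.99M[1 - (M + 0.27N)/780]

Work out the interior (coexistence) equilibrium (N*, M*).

Setting both brackets to zero gives the nullclines N + 0.31M = 400 and 0.27N + M = 780.
Substituting M = 780 - 0.27N into the first: N(1 - 0.31·0.27) = 400 - 0.31·780.
So N* = 158/0.916 = 173, and then M* = 780 - 0.27·173 = 733.

N* ≈ 173, M* ≈ 733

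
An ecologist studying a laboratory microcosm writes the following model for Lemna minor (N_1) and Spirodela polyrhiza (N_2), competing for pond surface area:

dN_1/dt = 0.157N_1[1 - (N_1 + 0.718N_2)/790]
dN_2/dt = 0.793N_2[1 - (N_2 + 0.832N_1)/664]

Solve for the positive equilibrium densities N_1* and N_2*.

N_1* ≈ 778, N_2* ≈ 16.7

Setting both brackets to zero gives the nullclines N_1 + 0.718N_2 = 790 and 0.832N_1 + N_2 = 664.
Substituting N_2 = 664 - 0.832N_1 into the first: N_1(1 - 0.718·0.832) = 790 - 0.718·664.
So N_1* = 313/0.403 = 778, and then N_2* = 664 - 0.832·778 = 16.7.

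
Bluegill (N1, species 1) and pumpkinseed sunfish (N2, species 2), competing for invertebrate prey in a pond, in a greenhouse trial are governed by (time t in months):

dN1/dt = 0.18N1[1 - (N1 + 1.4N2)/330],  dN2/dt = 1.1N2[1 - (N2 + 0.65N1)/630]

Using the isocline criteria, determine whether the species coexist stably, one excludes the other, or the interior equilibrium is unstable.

Compare the nullcline intercepts: K1/α12 = 330/1.4 = 236 < K2 = 630; K2/α21 = 630/0.65 = 969 > K1 = 330.
Since the inequalities point opposite ways, species 2 can invade but species 1 cannot.

species 2 excludes species 1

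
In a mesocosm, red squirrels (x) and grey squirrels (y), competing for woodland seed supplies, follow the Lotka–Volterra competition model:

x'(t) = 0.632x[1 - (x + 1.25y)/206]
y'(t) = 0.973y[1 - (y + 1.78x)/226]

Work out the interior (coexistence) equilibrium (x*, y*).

x* ≈ 62.4, y* ≈ 115

Setting both brackets to zero gives the nullclines x + 1.25y = 206 and 1.78x + y = 226.
Substituting y = 226 - 1.78x into the first: x(1 - 1.25·1.78) = 206 - 1.25·226.
So x* = -76.5/-1.23 = 62.4, and then y* = 226 - 1.78·62.4 = 115.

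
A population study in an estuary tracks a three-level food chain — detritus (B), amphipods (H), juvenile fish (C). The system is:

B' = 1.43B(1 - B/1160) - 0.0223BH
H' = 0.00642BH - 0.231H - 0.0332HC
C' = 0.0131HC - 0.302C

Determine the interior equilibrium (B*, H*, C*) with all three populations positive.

From dC/dt = 0: 0.0131H* = 0.302, so H* = 23.1.
From dB/dt = 0: 1.43(1 - B*/1160) = 0.0223·23.1, giving B* = 1160·(1 - 0.36) = 743.
From dH/dt = 0: 0.00642·743 - 0.231 = 0.0332C*, so C* = 4.54/0.0332 = 137.

B* ≈ 743, H* ≈ 23.1, C* ≈ 137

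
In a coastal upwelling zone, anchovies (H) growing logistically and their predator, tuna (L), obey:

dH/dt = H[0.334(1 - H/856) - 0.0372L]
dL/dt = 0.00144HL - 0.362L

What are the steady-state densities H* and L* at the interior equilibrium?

H* ≈ 251, L* ≈ 6.34

From dL/dt = 0 with L > 0: 0.00144H* = 0.362, so H* = 251.
Substitute into dH/dt = 0: 0.334(1 - 251/856) = 0.0372L*.
The bracket is 0.706, giving L* = 0.236/0.0372 = 6.34.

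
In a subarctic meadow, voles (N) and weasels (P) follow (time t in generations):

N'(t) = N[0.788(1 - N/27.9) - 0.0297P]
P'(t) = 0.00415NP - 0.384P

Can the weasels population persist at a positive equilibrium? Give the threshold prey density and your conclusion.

Threshold N = 92.5; K < 92.5, so no, the predator goes extinct.

The predator equation gives dP/dt > 0 only when N > 0.384/0.00415 = 92.5.
Without the predator, N → K = 27.9. Since 27.9 < 92.5, the predator cannot invade.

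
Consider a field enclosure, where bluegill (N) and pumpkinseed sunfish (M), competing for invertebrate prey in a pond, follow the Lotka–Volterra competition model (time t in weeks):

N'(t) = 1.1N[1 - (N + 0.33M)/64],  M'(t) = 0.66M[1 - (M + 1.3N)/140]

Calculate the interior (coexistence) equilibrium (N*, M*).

N* ≈ 31.2, M* ≈ 99.5

Setting both brackets to zero gives the nullclines N + 0.33M = 64 and 1.3N + M = 140.
Substituting M = 140 - 1.3N into the first: N(1 - 0.33·1.3) = 64 - 0.33·140.
So N* = 17.8/0.571 = 31.2, and then M* = 140 - 1.3·31.2 = 99.5.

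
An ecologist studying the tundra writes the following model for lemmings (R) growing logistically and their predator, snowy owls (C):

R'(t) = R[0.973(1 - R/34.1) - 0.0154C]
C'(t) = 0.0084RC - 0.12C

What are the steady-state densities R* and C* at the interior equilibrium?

From dC/dt = 0 with C > 0: 0.0084R* = 0.12, so R* = 14.3.
Substitute into dR/dt = 0: 0.973(1 - 14.3/34.1) = 0.0154C*.
The bracket is 0.581, giving C* = 0.565/0.0154 = 36.7.

R* ≈ 14.3, C* ≈ 36.7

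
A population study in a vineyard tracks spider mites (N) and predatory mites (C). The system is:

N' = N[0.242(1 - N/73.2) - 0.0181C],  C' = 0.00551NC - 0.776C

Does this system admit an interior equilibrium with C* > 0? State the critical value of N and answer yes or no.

Threshold N = 141; K < 141, so no, the predator goes extinct.

The predator equation gives dC/dt > 0 only when N > 0.776/0.00551 = 141.
Without the predator, N → K = 73.2. Since 73.2 < 141, the predator cannot invade.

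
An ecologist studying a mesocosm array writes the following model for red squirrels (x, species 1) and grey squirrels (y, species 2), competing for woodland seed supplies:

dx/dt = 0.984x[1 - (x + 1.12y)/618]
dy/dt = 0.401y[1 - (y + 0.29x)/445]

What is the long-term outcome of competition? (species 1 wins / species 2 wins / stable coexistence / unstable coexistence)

stable coexistence

Compare the nullcline intercepts: K1/α12 = 618/1.12 = 552 > K2 = 445; K2/α21 = 445/0.29 = 1530 > K1 = 618.
Since both inequalities hold, each species can invade when rare, so the interior equilibrium is stable.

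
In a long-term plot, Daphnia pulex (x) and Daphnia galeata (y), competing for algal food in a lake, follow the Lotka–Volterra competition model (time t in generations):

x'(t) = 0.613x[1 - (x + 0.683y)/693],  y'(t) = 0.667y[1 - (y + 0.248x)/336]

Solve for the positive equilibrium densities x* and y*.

Setting both brackets to zero gives the nullclines x + 0.683y = 693 and 0.248x + y = 336.
Substituting y = 336 - 0.248x into the first: x(1 - 0.683·0.248) = 693 - 0.683·336.
So x* = 464/0.831 = 558, and then y* = 336 - 0.248·558 = 198.

x* ≈ 558, y* ≈ 198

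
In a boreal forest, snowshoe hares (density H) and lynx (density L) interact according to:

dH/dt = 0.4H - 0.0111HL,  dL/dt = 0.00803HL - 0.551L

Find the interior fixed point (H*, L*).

H* ≈ 68.6, L* ≈ 36

Set dL/dt = 0 with L > 0: 0.00803H - 0.551 = 0, so H* = 0.551/0.00803 = 68.6.
Set dH/dt = 0 with H > 0: 0.4 - 0.0111L = 0, so L* = 0.4/0.0111 = 36.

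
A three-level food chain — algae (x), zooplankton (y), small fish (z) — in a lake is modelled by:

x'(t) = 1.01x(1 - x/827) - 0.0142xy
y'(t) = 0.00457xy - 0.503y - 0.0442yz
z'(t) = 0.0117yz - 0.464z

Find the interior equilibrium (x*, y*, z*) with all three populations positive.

x* ≈ 366, y* ≈ 39.7, z* ≈ 26.5

From dz/dt = 0: 0.0117y* = 0.464, so y* = 39.7.
From dx/dt = 0: 1.01(1 - x*/827) = 0.0142·39.7, giving x* = 827·(1 - 0.558) = 366.
From dy/dt = 0: 0.00457·366 - 0.503 = 0.0442z*, so z* = 1.17/0.0442 = 26.5.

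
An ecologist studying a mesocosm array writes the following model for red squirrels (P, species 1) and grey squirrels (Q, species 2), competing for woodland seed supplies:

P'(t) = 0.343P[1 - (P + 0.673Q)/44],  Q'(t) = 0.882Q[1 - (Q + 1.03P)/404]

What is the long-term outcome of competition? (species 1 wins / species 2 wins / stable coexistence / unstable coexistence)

species 2 excludes species 1

Compare the nullcline intercepts: K1/α12 = 44/0.673 = 65.4 < K2 = 404; K2/α21 = 404/1.03 = 392 > K1 = 44.
Since the inequalities point opposite ways, species 2 can invade but species 1 cannot.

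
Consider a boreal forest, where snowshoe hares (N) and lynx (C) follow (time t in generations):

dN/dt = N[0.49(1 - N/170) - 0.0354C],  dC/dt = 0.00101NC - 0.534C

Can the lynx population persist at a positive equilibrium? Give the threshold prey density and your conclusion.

Threshold N = 529; K < 529, so no, the predator goes extinct.

The predator equation gives dC/dt > 0 only when N > 0.534/0.00101 = 529.
Without the predator, N → K = 170. Since 170 < 529, the predator cannot invade.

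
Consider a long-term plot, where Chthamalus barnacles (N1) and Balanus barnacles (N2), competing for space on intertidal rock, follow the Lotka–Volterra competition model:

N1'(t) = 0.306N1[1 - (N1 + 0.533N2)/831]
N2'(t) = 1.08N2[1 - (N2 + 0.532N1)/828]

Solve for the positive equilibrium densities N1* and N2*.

N1* ≈ 544, N2* ≈ 539

Setting both brackets to zero gives the nullclines N1 + 0.533N2 = 831 and 0.532N1 + N2 = 828.
Substituting N2 = 828 - 0.532N1 into the first: N1(1 - 0.533·0.532) = 831 - 0.533·828.
So N1* = 390/0.716 = 544, and then N2* = 828 - 0.532·544 = 539.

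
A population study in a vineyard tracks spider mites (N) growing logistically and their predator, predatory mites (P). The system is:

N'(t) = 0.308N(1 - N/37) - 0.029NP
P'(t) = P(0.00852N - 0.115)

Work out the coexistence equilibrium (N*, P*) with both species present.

From dP/dt = 0 with P > 0: 0.00852N* = 0.115, so N* = 13.5.
Substitute into dN/dt = 0: 0.308(1 - 13.5/37) = 0.029P*.
The bracket is 0.635, giving P* = 0.196/0.029 = 6.75.

N* ≈ 13.5, P* ≈ 6.75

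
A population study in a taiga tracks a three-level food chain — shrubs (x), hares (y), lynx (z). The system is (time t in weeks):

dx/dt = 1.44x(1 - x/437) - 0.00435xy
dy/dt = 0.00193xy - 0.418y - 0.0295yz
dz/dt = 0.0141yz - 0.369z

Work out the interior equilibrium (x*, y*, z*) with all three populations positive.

x* ≈ 402, y* ≈ 26.2, z* ≈ 12.2

From dz/dt = 0: 0.0141y* = 0.369, so y* = 26.2.
From dx/dt = 0: 1.44(1 - x*/437) = 0.00435·26.2, giving x* = 437·(1 - 0.0791) = 402.
From dy/dt = 0: 0.00193·402 - 0.418 = 0.0295z*, so z* = 0.359/0.0295 = 12.2.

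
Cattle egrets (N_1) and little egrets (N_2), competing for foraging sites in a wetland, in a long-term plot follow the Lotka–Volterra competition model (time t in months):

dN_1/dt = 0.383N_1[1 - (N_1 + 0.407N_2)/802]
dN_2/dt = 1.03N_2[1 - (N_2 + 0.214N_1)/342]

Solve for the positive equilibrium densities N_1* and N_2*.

N_1* ≈ 726, N_2* ≈ 187

Setting both brackets to zero gives the nullclines N_1 + 0.407N_2 = 802 and 0.214N_1 + N_2 = 342.
Substituting N_2 = 342 - 0.214N_1 into the first: N_1(1 - 0.407·0.214) = 802 - 0.407·342.
So N_1* = 663/0.913 = 726, and then N_2* = 342 - 0.214·726 = 187.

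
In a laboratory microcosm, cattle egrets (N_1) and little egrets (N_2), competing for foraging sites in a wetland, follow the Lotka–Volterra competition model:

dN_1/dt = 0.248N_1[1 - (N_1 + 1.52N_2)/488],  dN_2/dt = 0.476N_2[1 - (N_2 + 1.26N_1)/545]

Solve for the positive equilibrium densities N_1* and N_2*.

Setting both brackets to zero gives the nullclines N_1 + 1.52N_2 = 488 and 1.26N_1 + N_2 = 545.
Substituting N_2 = 545 - 1.26N_1 into the first: N_1(1 - 1.52·1.26) = 488 - 1.52·545.
So N_1* = -340/-0.915 = 372, and then N_2* = 545 - 1.26·372 = 76.4.

N_1* ≈ 372, N_2* ≈ 76.4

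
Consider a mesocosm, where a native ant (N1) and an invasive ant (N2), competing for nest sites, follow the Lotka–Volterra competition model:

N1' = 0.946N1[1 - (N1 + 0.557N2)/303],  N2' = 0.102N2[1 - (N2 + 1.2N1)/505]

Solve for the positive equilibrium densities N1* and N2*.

Setting both brackets to zero gives the nullclines N1 + 0.557N2 = 303 and 1.2N1 + N2 = 505.
Substituting N2 = 505 - 1.2N1 into the first: N1(1 - 0.557·1.2) = 303 - 0.557·505.
So N1* = 21.7/0.332 = 65.5, and then N2* = 505 - 1.2·65.5 = 426.

N1* ≈ 65.5, N2* ≈ 426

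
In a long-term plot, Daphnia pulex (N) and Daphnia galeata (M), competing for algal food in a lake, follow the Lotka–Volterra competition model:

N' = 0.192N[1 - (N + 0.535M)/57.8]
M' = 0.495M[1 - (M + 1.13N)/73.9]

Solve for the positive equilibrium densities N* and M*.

N* ≈ 46.2, M* ≈ 21.7

Setting both brackets to zero gives the nullclines N + 0.535M = 57.8 and 1.13N + M = 73.9.
Substituting M = 73.9 - 1.13N into the first: N(1 - 0.535·1.13) = 57.8 - 0.535·73.9.
So N* = 18.3/0.395 = 46.2, and then M* = 73.9 - 1.13·46.2 = 21.7.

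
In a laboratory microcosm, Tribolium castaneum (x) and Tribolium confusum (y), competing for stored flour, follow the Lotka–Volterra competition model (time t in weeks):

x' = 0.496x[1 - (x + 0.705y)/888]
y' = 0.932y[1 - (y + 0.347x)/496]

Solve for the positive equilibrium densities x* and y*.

Setting both brackets to zero gives the nullclines x + 0.705y = 888 and 0.347x + y = 496.
Substituting y = 496 - 0.347x into the first: x(1 - 0.705·0.347) = 888 - 0.705·496.
So x* = 538/0.755 = 713, and then y* = 496 - 0.347·713 = 249.

x* ≈ 713, y* ≈ 249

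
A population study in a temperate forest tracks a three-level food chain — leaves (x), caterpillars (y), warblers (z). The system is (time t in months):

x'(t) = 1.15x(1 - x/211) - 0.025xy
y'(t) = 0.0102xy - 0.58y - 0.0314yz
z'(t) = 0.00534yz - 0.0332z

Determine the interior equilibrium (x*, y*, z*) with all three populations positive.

x* ≈ 182, y* ≈ 6.22, z* ≈ 40.8

From dz/dt = 0: 0.00534y* = 0.0332, so y* = 6.22.
From dx/dt = 0: 1.15(1 - x*/211) = 0.025·6.22, giving x* = 211·(1 - 0.135) = 182.
From dy/dt = 0: 0.0102·182 - 0.58 = 0.0314z*, so z* = 1.28/0.0314 = 40.8.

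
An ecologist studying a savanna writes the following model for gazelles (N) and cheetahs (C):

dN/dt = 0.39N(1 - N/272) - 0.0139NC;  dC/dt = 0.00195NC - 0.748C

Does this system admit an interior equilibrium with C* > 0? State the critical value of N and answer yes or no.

Threshold N = 384; K < 384, so no, the predator goes extinct.

The predator equation gives dC/dt > 0 only when N > 0.748/0.00195 = 384.
Without the predator, N → K = 272. Since 272 < 384, the predator cannot invade.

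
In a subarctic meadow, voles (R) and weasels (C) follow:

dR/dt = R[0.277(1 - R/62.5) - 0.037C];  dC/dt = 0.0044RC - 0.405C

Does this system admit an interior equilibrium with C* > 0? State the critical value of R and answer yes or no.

Threshold R = 92; K < 92, so no, the predator goes extinct.

The predator equation gives dC/dt > 0 only when R > 0.405/0.0044 = 92.
Without the predator, R → K = 62.5. Since 62.5 < 92, the predator cannot invade.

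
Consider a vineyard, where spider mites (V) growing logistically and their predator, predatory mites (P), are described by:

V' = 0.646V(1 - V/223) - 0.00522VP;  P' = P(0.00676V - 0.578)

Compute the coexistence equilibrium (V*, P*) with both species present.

From dP/dt = 0 with P > 0: 0.00676V* = 0.578, so V* = 85.5.
Substitute into dV/dt = 0: 0.646(1 - 85.5/223) = 0.00522P*.
The bracket is 0.617, giving P* = 0.398/0.00522 = 76.3.

V* ≈ 85.5, P* ≈ 76.3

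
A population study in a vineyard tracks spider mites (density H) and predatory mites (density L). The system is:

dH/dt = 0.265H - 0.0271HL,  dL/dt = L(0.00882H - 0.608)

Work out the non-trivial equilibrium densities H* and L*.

H* ≈ 68.9, L* ≈ 9.78

Set dL/dt = 0 with L > 0: 0.00882H - 0.608 = 0, so H* = 0.608/0.00882 = 68.9.
Set dH/dt = 0 with H > 0: 0.265 - 0.0271L = 0, so L* = 0.265/0.0271 = 9.78.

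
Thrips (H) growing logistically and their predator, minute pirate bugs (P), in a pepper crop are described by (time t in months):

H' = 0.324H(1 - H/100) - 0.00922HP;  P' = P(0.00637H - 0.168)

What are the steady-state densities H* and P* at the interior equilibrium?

From dP/dt = 0 with P > 0: 0.00637H* = 0.168, so H* = 26.4.
Substitute into dH/dt = 0: 0.324(1 - 26.4/100) = 0.00922P*.
The bracket is 0.736, giving P* = 0.239/0.00922 = 25.9.

H* ≈ 26.4, P* ≈ 25.9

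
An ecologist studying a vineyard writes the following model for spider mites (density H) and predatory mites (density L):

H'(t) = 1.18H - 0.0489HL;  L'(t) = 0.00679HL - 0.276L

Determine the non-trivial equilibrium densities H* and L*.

H* ≈ 40.6, L* ≈ 24.1

Set dL/dt = 0 with L > 0: 0.00679H - 0.276 = 0, so H* = 0.276/0.00679 = 40.6.
Set dH/dt = 0 with H > 0: 1.18 - 0.0489L = 0, so L* = 1.18/0.0489 = 24.1.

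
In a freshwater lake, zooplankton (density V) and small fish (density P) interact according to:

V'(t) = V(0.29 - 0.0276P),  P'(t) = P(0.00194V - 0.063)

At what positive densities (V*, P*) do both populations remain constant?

V* ≈ 32.5, P* ≈ 10.5

Set dP/dt = 0 with P > 0: 0.00194V - 0.063 = 0, so V* = 0.063/0.00194 = 32.5.
Set dV/dt = 0 with V > 0: 0.29 - 0.0276P = 0, so P* = 0.29/0.0276 = 10.5.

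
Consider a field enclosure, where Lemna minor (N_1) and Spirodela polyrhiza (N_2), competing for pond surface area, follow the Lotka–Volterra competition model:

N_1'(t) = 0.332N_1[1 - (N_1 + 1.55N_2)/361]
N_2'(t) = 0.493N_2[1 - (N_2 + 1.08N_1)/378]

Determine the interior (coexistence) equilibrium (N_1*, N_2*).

N_1* ≈ 334, N_2* ≈ 17.6

Setting both brackets to zero gives the nullclines N_1 + 1.55N_2 = 361 and 1.08N_1 + N_2 = 378.
Substituting N_2 = 378 - 1.08N_1 into the first: N_1(1 - 1.55·1.08) = 361 - 1.55·378.
So N_1* = -225/-0.674 = 334, and then N_2* = 378 - 1.08·334 = 17.6.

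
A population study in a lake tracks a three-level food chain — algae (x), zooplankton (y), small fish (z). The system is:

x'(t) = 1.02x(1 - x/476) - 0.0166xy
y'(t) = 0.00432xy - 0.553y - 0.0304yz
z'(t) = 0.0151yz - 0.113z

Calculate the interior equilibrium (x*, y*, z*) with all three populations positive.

From dz/dt = 0: 0.0151y* = 0.113, so y* = 7.48.
From dx/dt = 0: 1.02(1 - x*/476) = 0.0166·7.48, giving x* = 476·(1 - 0.122) = 418.
From dy/dt = 0: 0.00432·418 - 0.553 = 0.0304z*, so z* = 1.25/0.0304 = 41.2.

x* ≈ 418, y* ≈ 7.48, z* ≈ 41.2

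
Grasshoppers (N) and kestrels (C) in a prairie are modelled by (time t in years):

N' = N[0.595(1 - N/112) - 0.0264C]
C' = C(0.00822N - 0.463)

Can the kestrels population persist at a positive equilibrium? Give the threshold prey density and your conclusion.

The predator equation gives dC/dt > 0 only when N > 0.463/0.00822 = 56.3.
Without the predator, N → K = 112. Since 112 > 56.3, the predator can invade and persist.

Threshold N = 56.3; K > 56.3, so yes, the predator persists.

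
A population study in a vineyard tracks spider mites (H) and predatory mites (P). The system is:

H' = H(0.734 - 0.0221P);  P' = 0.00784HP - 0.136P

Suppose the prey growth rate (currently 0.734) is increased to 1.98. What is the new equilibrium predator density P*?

P* ≈ 89.6

At the interior fixed point, setting dH/dt = 0 with H > 0 fixes P* = (prey growth rate)/(HP coefficient) — independent of the other coefficients.
With the change, P* = 1.98/0.0221 = 89.6; it rises from 33.2.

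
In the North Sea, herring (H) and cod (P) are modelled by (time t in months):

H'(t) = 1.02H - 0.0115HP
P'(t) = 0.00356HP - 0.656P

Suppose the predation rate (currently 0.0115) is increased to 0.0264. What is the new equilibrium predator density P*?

P* ≈ 38.6

At the interior fixed point, setting dH/dt = 0 with H > 0 fixes P* = (prey growth rate)/(HP coefficient) — independent of the other coefficients.
With the change, P* = 1.02/0.0264 = 38.6; it falls from 88.7.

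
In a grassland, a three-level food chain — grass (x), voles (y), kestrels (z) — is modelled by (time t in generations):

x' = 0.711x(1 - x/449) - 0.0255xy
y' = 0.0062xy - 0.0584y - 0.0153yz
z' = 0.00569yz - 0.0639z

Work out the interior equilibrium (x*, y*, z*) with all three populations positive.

x* ≈ 268, y* ≈ 11.2, z* ≈ 105

From dz/dt = 0: 0.00569y* = 0.0639, so y* = 11.2.
From dx/dt = 0: 0.711(1 - x*/449) = 0.0255·11.2, giving x* = 449·(1 - 0.403) = 268.
From dy/dt = 0: 0.0062·268 - 0.0584 = 0.0153z*, so z* = 1.6/0.0153 = 105.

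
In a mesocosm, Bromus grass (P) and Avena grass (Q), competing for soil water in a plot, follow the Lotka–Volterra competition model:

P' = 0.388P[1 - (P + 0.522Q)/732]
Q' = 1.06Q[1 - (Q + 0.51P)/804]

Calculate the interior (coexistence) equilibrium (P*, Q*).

P* ≈ 426, Q* ≈ 587

Setting both brackets to zero gives the nullclines P + 0.522Q = 732 and 0.51P + Q = 804.
Substituting Q = 804 - 0.51P into the first: P(1 - 0.522·0.51) = 732 - 0.522·804.
So P* = 312/0.734 = 426, and then Q* = 804 - 0.51·426 = 587.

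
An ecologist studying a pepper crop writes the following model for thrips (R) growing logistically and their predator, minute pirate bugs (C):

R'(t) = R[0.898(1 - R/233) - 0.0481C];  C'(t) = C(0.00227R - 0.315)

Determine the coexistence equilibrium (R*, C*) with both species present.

R* ≈ 139, C* ≈ 7.55

From dC/dt = 0 with C > 0: 0.00227R* = 0.315, so R* = 139.
Substitute into dR/dt = 0: 0.898(1 - 139/233) = 0.0481C*.
The bracket is 0.404, giving C* = 0.363/0.0481 = 7.55.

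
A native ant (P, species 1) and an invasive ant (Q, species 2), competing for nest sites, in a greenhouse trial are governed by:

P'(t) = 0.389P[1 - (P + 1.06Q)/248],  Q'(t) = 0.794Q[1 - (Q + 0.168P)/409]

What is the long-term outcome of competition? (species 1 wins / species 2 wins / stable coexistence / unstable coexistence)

species 2 excludes species 1

Compare the nullcline intercepts: K1/α12 = 248/1.06 = 234 < K2 = 409; K2/α21 = 409/0.168 = 2430 > K1 = 248.
Since the inequalities point opposite ways, species 2 can invade but species 1 cannot.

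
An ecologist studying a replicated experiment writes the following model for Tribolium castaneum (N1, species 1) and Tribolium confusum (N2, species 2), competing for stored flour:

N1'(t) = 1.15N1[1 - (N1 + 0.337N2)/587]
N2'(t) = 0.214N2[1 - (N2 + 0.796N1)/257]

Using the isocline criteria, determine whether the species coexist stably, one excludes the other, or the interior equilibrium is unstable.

species 1 excludes species 2

Compare the nullcline intercepts: K1/α12 = 587/0.337 = 1740 > K2 = 257; K2/α21 = 257/0.796 = 323 < K1 = 587.
Since the inequalities point opposite ways, species 1 can invade but species 2 cannot.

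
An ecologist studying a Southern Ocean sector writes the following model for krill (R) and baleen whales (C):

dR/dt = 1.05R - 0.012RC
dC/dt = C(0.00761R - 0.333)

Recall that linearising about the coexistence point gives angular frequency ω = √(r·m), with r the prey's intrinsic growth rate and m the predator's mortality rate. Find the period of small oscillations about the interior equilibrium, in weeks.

Here r = 1.05 and m = 0.333, so r·m = 0.35.
ω = √0.35 = 0.591 per week, hence T = 2π/ω ≈ 10.6 weeks.

T ≈ 10.6 weeks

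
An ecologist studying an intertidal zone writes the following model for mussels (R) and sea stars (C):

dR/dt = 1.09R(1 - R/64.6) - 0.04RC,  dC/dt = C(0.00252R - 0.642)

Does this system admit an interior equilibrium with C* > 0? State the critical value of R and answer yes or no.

Threshold R = 255; K < 255, so no, the predator goes extinct.

The predator equation gives dC/dt > 0 only when R > 0.642/0.00252 = 255.
Without the predator, R → K = 64.6. Since 64.6 < 255, the predator cannot invade.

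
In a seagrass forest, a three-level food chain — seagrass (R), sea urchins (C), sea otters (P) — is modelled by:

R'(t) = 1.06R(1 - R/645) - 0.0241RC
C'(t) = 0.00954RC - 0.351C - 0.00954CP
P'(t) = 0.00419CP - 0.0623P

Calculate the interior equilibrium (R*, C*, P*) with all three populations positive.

From dP/dt = 0: 0.00419C* = 0.0623, so C* = 14.9.
From dR/dt = 0: 1.06(1 - R*/645) = 0.0241·14.9, giving R* = 645·(1 - 0.338) = 427.
From dC/dt = 0: 0.00954·427 - 0.351 = 0.00954P*, so P* = 3.72/0.00954 = 390.

R* ≈ 427, C* ≈ 14.9, P* ≈ 390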